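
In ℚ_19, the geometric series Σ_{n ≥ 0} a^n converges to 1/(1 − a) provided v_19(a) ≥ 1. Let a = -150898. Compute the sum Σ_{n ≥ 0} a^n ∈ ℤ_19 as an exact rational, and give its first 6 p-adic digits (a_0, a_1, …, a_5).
Σ a^n = 1/(1 − a) = 1/150899;  first 6 digits = (1, 0, 0, 16, 17, 18)

v_19(a) = 3 ≥ 1, so the series converges in ℤ_19 to 1/(1 − a) = 1/(1 − (-150898)) = 1/150899. Expand this rational in ℤ_19: compute digits iteratively via d_i = x_i mod 19, x_{i+1} = (x_i − d_i)/19. The first 6 digits are (1, 0, 0, 16, 17, 18).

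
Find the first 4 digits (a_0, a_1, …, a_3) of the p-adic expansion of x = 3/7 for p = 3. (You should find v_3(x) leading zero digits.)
(a_0, …, a_3) = (0, 1, 1, 0)

v_3(3/7) = 1, so a_0 = ... = a_0 = 0. Factor out: x = 3^1 · u with u = 1/7 a unit in ℤ_3. Expand u iteratively via a_{v+i} = u_i mod 3, u_{i+1} = (u_i − a_{v+i})/3:
  u_0 = 1/7;  a_1 = 1;  u_1 = (u_0 − 1)/3 = -2/7
  u_1 = -2/7;  a_2 = 1;  u_2 = (u_1 − 1)/3 = -3/7
  u_2 = -3/7;  a_3 = 0;  u_3 = (u_2 − 0)/3 = -1/7
Digits: (0, 1, 1, 0).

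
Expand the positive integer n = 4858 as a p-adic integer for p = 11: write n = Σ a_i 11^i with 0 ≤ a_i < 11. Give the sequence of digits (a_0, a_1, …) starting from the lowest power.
(a_0, a_1, …) = (7, 1, 7, 3)

Repeated division by 11 gives the digits low-to-high: 4858 = 7 + 1·11^1 + 7·11^2 + 3·11^3. Digit sequence: (7, 1, 7, 3).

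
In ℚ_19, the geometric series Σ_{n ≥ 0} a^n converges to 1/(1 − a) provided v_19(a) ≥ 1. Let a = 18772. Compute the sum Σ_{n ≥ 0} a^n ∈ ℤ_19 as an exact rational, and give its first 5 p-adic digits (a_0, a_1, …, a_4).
Σ a^n = 1/(1 − a) = -1/18771;  first 5 digits = (1, 0, 14, 2, 6)

v_19(a) = 2 ≥ 1, so the series converges in ℤ_19 to 1/(1 − a) = 1/(1 − 18772) = -1/18771. Expand this rational in ℤ_19: compute digits iteratively via d_i = x_i mod 19, x_{i+1} = (x_i − d_i)/19. The first 5 digits are (1, 0, 14, 2, 6).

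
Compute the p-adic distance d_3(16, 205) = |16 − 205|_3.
d_3(16, 205) = 1/27

Step 1 — x − y = 16 − 205 = -189. Step 2 — v_3(-189) = 3 (factor: -189 = −(3^3 · 7); the sign does not affect v_p). Step 3 — |x − y|_3 = 3^{-3} = 1/27.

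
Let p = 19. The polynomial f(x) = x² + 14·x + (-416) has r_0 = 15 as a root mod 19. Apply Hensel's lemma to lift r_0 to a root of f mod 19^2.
r_1 = 72 (mod 361)

Hensel: r_{i+1} = r_i − f(r_i)·(f′(r_i))^{-1} mod 19^{i+2}, f′(x) = 2x + 14. Iterate:
  r_0 = 15 (mod 19)
  r_1 = 72 (mod 361)
Final: r = 72 satisfies f(r) ≡ 0 mod 19^2.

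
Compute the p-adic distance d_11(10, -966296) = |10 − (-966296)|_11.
d_11(10, -966296) = 1/161051

Step 1 — x − y = 10 − (-966296) = 966306. Step 2 — v_11(966306) = 5 (factor: 966306 = (11^5 · 6); the sign does not affect v_p). Step 3 — |x − y|_11 = 11^{-5} = 1/161051.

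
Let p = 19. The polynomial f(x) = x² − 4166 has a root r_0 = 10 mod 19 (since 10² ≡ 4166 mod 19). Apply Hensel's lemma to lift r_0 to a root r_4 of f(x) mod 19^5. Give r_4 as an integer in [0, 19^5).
r_4 = 1426777 (mod 2476099)

Hensel's recurrence: r_{i+1} = r_i − f(r_i)·(f′(r_i))^{-1} mod 19^{i+2}, with f′(x) = 2x. Iterate:
  r_0 = 10 (mod 19)
  r_1 = 105 (mod 361)
  r_2 = 105 (mod 6859)
  r_3 = 123567 (mod 130321)
  r_4 = 1426777 (mod 2476099)
Final: r_4 = 1426777, and one checks f(r_4) ≡ 0 mod 19^5.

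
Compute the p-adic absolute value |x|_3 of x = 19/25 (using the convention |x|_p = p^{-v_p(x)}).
|19/25|_3 = 1

Step 1 — compute v_3(x) by factoring powers of 3 out of the numerator and denominator: v_3(19/25) = 0. Step 2 — apply |x|_p = p^{-v_p(x)} = 3^{0} = 1.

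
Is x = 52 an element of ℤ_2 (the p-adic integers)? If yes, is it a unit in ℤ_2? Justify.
x ∈ ℤ_2 but not a unit; v_2(x) = 2 > 0

ℤ_2 = {x ∈ ℚ_2 : v_2(x) ≥ 0} and ℤ_2^× = {x ∈ ℤ_2 : v_2(x) = 0}. Here v_2(52) = v_2(num) − v_2(den) = 2; compare against these criteria.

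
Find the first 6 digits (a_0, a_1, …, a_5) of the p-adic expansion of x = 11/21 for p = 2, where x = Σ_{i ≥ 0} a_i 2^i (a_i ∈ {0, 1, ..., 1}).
(a_0, …, a_5) = (1, 1, 1, 1, 1, 0)

v_2(11/21) = 0 (numerator and denominator both coprime to 2), so x ∈ ℤ_2^×. Compute digits iteratively via a_i = x_i mod 2, x_{i+1} = (x_i − a_i)/2, with x_0 = x:
  x_0 = 11/21;  a_0 = 1;  x_1 = (x_0 − 1)/2 = -5/21
  x_1 = -5/21;  a_1 = 1;  x_2 = (x_1 − 1)/2 = -13/21
  x_2 = -13/21;  a_2 = 1;  x_3 = (x_2 − 1)/2 = -17/21
  x_3 = -17/21;  a_3 = 1;  x_4 = (x_3 − 1)/2 = -19/21
  x_4 = -19/21;  a_4 = 1;  x_5 = (x_4 − 1)/2 = -20/21
  x_5 = -20/21;  a_5 = 0;  x_6 = (x_5 − 0)/2 = -10/21
Digits: (1, 1, 1, 1, 1, 0).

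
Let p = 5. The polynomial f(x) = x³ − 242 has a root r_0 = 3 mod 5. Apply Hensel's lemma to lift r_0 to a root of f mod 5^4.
r_3 = 123 (mod 625)

Hensel: r_{i+1} = r_i − f(r_i)/f′(r_i) mod 5^{i+2}, where f′(x) = 3x². Iterate:
  r_0 = 3 (mod 5)
  r_1 = 23 (mod 25)
  r_2 = 123 (mod 125)
  r_3 = 123 (mod 625)
Final: r = 123 with f(r) ≡ 0 mod 5^4.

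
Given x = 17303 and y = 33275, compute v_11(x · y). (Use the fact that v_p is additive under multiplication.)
v_11(575757325) = 6

v_p(x) = 3 (factor: 17303 = 11^3 · 13); v_p(y) = 3 (factor: 33275 = 11^3 · 25). Additivity: v_p(xy) = v_p(x) + v_p(y) = 3 + 3 = 6. (Direct check: xy = 575757325 = 11^6 · (325).)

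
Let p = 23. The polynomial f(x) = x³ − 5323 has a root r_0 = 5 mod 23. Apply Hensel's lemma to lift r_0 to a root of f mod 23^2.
r_1 = 166 (mod 529)

Hensel: r_{i+1} = r_i − f(r_i)/f′(r_i) mod 23^{i+2}, where f′(x) = 3x². Iterate:
  r_0 = 5 (mod 23)
  r_1 = 166 (mod 529)
Final: r = 166 with f(r) ≡ 0 mod 23^2.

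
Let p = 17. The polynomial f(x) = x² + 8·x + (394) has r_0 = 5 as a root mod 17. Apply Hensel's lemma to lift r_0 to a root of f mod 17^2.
r_1 = 124 (mod 289)

Hensel: r_{i+1} = r_i − f(r_i)·(f′(r_i))^{-1} mod 17^{i+2}, f′(x) = 2x + 8. Iterate:
  r_0 = 5 (mod 17)
  r_1 = 124 (mod 289)
Final: r = 124 satisfies f(r) ≡ 0 mod 17^2.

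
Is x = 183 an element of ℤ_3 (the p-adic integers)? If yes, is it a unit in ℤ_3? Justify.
x ∈ ℤ_3 but not a unit; v_3(x) = 1 > 0

ℤ_3 = {x ∈ ℚ_3 : v_3(x) ≥ 0} and ℤ_3^× = {x ∈ ℤ_3 : v_3(x) = 0}. Here v_3(183) = v_3(num) − v_3(den) = 1; compare against these criteria.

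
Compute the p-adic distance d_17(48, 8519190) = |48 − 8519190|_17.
d_17(48, 8519190) = 1/1419857

Step 1 — x − y = 48 − 8519190 = -8519142. Step 2 — v_17(-8519142) = 5 (factor: -8519142 = −(17^5 · 6); the sign does not affect v_p). Step 3 — |x − y|_17 = 17^{-5} = 1/1419857.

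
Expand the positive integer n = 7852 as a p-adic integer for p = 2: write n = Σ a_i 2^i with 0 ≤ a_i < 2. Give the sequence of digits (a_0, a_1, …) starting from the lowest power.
(a_0, a_1, …) = (0, 0, 1, 1, 0, 1, 0, 1, 0, 1, 1, 1, 1)

Repeated division by 2 gives the digits low-to-high: 7852 = 1·2^2 + 1·2^3 + 1·2^5 + 1·2^7 + 1·2^9 + 1·2^10 + 1·2^11 + 1·2^12. Digit sequence: (0, 0, 1, 1, 0, 1, 0, 1, 0, 1, 1, 1, 1).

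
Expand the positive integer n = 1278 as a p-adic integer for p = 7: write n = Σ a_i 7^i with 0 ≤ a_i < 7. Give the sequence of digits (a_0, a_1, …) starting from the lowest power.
(a_0, a_1, …) = (4, 0, 5, 3)

Repeated division by 7 gives the digits low-to-high: 1278 = 4 + 5·7^2 + 3·7^3. Digit sequence: (4, 0, 5, 3).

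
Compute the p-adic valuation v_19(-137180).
v_19(-137180) = 3

v_19(n) is the largest exponent k such that 19^k divides n. Factor out: -137180 = -19^3 · 20. (Sign doesn't affect v_p.) So v_19(-137180) = 3.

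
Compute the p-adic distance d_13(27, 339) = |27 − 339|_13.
d_13(27, 339) = 1/13

Step 1 — x − y = 27 − 339 = -312. Step 2 — v_13(-312) = 1 (factor: -312 = −(13^1 · 24); the sign does not affect v_p). Step 3 — |x − y|_13 = 13^{-1} = 1/13.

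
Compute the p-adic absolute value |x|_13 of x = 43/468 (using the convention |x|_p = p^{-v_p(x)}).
|43/468|_13 = 13

Step 1 — compute v_13(x) by factoring powers of 13 out of the numerator and denominator: v_13(43/468) = -1. Step 2 — apply |x|_p = p^{-v_p(x)} = 13^{1} = 13.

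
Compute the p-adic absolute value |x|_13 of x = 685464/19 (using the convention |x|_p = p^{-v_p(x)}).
|685464/19|_13 = 1/28561

Step 1 — compute v_13(x) by factoring powers of 13 out of the numerator and denominator: v_13(685464/19) = 4. Step 2 — apply |x|_p = p^{-v_p(x)} = 13^{-4} = 1/28561.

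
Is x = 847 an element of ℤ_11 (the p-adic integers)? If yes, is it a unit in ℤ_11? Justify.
x ∈ ℤ_11 but not a unit; v_11(x) = 2 > 0

ℤ_11 = {x ∈ ℚ_11 : v_11(x) ≥ 0} and ℤ_11^× = {x ∈ ℤ_11 : v_11(x) = 0}. Here v_11(847) = v_11(num) − v_11(den) = 2; compare against these criteria.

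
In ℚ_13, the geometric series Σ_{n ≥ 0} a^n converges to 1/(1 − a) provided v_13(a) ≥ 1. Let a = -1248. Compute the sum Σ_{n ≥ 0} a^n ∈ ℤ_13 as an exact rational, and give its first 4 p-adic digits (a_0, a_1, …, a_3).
Σ a^n = 1/(1 − a) = 1/1249;  first 4 digits = (1, 8, 4, 11)

v_13(a) = 1 ≥ 1, so the series converges in ℤ_13 to 1/(1 − a) = 1/(1 − (-1248)) = 1/1249. Expand this rational in ℤ_13: compute digits iteratively via d_i = x_i mod 13, x_{i+1} = (x_i − d_i)/13. The first 4 digits are (1, 8, 4, 11).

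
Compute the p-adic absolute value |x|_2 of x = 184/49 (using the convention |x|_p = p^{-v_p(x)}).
|184/49|_2 = 1/8

Step 1 — compute v_2(x) by factoring powers of 2 out of the numerator and denominator: v_2(184/49) = 3. Step 2 — apply |x|_p = p^{-v_p(x)} = 2^{-3} = 1/8.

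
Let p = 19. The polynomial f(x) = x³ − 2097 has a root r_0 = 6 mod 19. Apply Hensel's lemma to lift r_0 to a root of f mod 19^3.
r_2 = 5649 (mod 6859)

Hensel: r_{i+1} = r_i − f(r_i)/f′(r_i) mod 19^{i+2}, where f′(x) = 3x². Iterate:
  r_0 = 6 (mod 19)
  r_1 = 234 (mod 361)
  r_2 = 5649 (mod 6859)
Final: r = 5649 with f(r) ≡ 0 mod 19^3.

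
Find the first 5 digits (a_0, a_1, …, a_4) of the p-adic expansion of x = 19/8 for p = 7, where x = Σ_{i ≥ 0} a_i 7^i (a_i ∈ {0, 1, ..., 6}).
(a_0, …, a_4) = (5, 4, 2, 4, 2)

v_7(19/8) = 0 (numerator and denominator both coprime to 7), so x ∈ ℤ_7^×. Compute digits iteratively via a_i = x_i mod 7, x_{i+1} = (x_i − a_i)/7, with x_0 = x:
  x_0 = 19/8;  a_0 = 5;  x_1 = (x_0 − 5)/7 = -3/8
  x_1 = -3/8;  a_1 = 4;  x_2 = (x_1 − 4)/7 = -5/8
  x_2 = -5/8;  a_2 = 2;  x_3 = (x_2 − 2)/7 = -3/8
  x_3 = -3/8;  a_3 = 4;  x_4 = (x_3 − 4)/7 = -5/8
  x_4 = -5/8;  a_4 = 2;  x_5 = (x_4 − 2)/7 = -3/8
Digits: (5, 4, 2, 4, 2).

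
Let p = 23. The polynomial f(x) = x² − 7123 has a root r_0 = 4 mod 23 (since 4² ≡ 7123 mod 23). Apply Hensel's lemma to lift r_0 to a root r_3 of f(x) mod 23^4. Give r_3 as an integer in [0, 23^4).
r_3 = 256201 (mod 279841)

Hensel's recurrence: r_{i+1} = r_i − f(r_i)·(f′(r_i))^{-1} mod 23^{i+2}, with f′(x) = 2x. Iterate:
  r_0 = 4 (mod 23)
  r_1 = 165 (mod 529)
  r_2 = 694 (mod 12167)
  r_3 = 256201 (mod 279841)
Final: r_3 = 256201, and one checks f(r_3) ≡ 0 mod 23^4.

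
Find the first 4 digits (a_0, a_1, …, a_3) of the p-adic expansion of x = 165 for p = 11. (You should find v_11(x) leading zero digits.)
(a_0, …, a_3) = (0, 4, 1, 0)

v_11(165) = 1, so a_0 = ... = a_0 = 0. Factor out: x = 11^1 · u with u = 15 a unit in ℤ_11. Expand u iteratively via a_{v+i} = u_i mod 11, u_{i+1} = (u_i − a_{v+i})/11:
  u_0 = 15;  a_1 = 4;  u_1 = (u_0 − 4)/11 = 1
  u_1 = 1;  a_2 = 1;  u_2 = (u_1 − 1)/11 = 0
  u_2 = 0;  a_3 = 0;  u_3 = (u_2 − 0)/11 = 0
Digits: (0, 4, 1, 0).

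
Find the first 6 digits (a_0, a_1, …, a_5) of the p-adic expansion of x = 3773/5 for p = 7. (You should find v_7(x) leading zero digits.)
(a_0, …, a_5) = (0, 0, 0, 5, 1, 4)

v_7(3773/5) = 3, so a_0 = ... = a_2 = 0. Factor out: x = 7^3 · u with u = 11/5 a unit in ℤ_7. Expand u iteratively via a_{v+i} = u_i mod 7, u_{i+1} = (u_i − a_{v+i})/7:
  u_0 = 11/5;  a_3 = 5;  u_1 = (u_0 − 5)/7 = -2/5
  u_1 = -2/5;  a_4 = 1;  u_2 = (u_1 − 1)/7 = -1/5
  u_2 = -1/5;  a_5 = 4;  u_3 = (u_2 − 4)/7 = -3/5
Digits: (0, 0, 0, 5, 1, 4).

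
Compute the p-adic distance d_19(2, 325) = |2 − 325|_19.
d_19(2, 325) = 1/19

Step 1 — x − y = 2 − 325 = -323. Step 2 — v_19(-323) = 1 (factor: -323 = −(19^1 · 17); the sign does not affect v_p). Step 3 — |x − y|_19 = 19^{-1} = 1/19.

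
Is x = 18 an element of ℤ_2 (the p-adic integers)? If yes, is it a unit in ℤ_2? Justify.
x ∈ ℤ_2 but not a unit; v_2(x) = 1 > 0

ℤ_2 = {x ∈ ℚ_2 : v_2(x) ≥ 0} and ℤ_2^× = {x ∈ ℤ_2 : v_2(x) = 0}. Here v_2(18) = v_2(num) − v_2(den) = 1; compare against these criteria.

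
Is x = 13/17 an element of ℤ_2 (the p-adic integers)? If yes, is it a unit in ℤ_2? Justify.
x ∈ ℤ_2^× (unit); v_2(x) = 0

ℤ_2 = {x ∈ ℚ_2 : v_2(x) ≥ 0} and ℤ_2^× = {x ∈ ℤ_2 : v_2(x) = 0}. Here v_2(13/17) = v_2(num) − v_2(den) = 0; compare against these criteria.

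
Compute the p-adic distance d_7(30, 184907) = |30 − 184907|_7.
d_7(30, 184907) = 1/16807

Step 1 — x − y = 30 − 184907 = -184877. Step 2 — v_7(-184877) = 5 (factor: -184877 = −(7^5 · 11); the sign does not affect v_p). Step 3 — |x − y|_7 = 7^{-5} = 1/16807.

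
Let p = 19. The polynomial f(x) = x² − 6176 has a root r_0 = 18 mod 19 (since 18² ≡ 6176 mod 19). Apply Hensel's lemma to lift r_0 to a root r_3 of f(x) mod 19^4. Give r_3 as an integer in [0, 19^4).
r_3 = 51964 (mod 130321)

Hensel's recurrence: r_{i+1} = r_i − f(r_i)·(f′(r_i))^{-1} mod 19^{i+2}, with f′(x) = 2x. Iterate:
  r_0 = 18 (mod 19)
  r_1 = 341 (mod 361)
  r_2 = 3951 (mod 6859)
  r_3 = 51964 (mod 130321)
Final: r_3 = 51964, and one checks f(r_3) ≡ 0 mod 19^4.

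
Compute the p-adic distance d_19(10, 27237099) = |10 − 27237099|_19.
d_19(10, 27237099) = 1/2476099

Step 1 — x − y = 10 − 27237099 = -27237089. Step 2 — v_19(-27237089) = 5 (factor: -27237089 = −(19^5 · 11); the sign does not affect v_p). Step 3 — |x − y|_19 = 19^{-5} = 1/2476099.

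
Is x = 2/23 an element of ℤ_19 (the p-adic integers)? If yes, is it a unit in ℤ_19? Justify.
x ∈ ℤ_19^× (unit); v_19(x) = 0

ℤ_19 = {x ∈ ℚ_19 : v_19(x) ≥ 0} and ℤ_19^× = {x ∈ ℤ_19 : v_19(x) = 0}. Here v_19(2/23) = v_19(num) − v_19(den) = 0; compare against these criteria.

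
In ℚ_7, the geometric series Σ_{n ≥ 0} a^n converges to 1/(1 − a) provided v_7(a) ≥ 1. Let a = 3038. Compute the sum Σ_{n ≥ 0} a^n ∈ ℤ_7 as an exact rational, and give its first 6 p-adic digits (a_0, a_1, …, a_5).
Σ a^n = 1/(1 − a) = -1/3037;  first 6 digits = (1, 0, 6, 1, 2, 3)

v_7(a) = 2 ≥ 1, so the series converges in ℤ_7 to 1/(1 − a) = 1/(1 − 3038) = -1/3037. Expand this rational in ℤ_7: compute digits iteratively via d_i = x_i mod 7, x_{i+1} = (x_i − d_i)/7. The first 6 digits are (1, 0, 6, 1, 2, 3).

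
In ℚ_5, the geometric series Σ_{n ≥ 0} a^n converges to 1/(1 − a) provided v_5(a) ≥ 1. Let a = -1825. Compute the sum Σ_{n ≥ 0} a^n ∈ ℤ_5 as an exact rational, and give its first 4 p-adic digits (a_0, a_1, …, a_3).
Σ a^n = 1/(1 − a) = 1/1826;  first 4 digits = (1, 0, 2, 0)

v_5(a) = 2 ≥ 1, so the series converges in ℤ_5 to 1/(1 − a) = 1/(1 − (-1825)) = 1/1826. Expand this rational in ℤ_5: compute digits iteratively via d_i = x_i mod 5, x_{i+1} = (x_i − d_i)/5. The first 4 digits are (1, 0, 2, 0).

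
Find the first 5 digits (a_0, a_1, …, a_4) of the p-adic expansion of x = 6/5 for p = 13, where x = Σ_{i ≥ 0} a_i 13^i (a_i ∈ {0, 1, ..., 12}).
(a_0, …, a_4) = (9, 2, 5, 10, 7)

v_13(6/5) = 0 (numerator and denominator both coprime to 13), so x ∈ ℤ_13^×. Compute digits iteratively via a_i = x_i mod 13, x_{i+1} = (x_i − a_i)/13, with x_0 = x:
  x_0 = 6/5;  a_0 = 9;  x_1 = (x_0 − 9)/13 = -3/5
  x_1 = -3/5;  a_1 = 2;  x_2 = (x_1 − 2)/13 = -1/5
  x_2 = -1/5;  a_2 = 5;  x_3 = (x_2 − 5)/13 = -2/5
  x_3 = -2/5;  a_3 = 10;  x_4 = (x_3 − 10)/13 = -4/5
  x_4 = -4/5;  a_4 = 7;  x_5 = (x_4 − 7)/13 = -3/5
Digits: (9, 2, 5, 10, 7).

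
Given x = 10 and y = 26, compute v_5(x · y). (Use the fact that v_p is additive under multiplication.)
v_5(260) = 1

v_p(x) = 1 (factor: 10 = 5^1 · 2); v_p(y) = 0 (factor: 26 = 5^0 · 26). Additivity: v_p(xy) = v_p(x) + v_p(y) = 1 + 0 = 1. (Direct check: xy = 260 = 5^1 · (52).)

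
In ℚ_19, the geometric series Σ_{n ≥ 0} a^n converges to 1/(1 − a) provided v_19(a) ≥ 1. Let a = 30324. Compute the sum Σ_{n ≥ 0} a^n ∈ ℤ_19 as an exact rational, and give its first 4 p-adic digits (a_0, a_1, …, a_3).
Σ a^n = 1/(1 − a) = -1/30323;  first 4 digits = (1, 0, 8, 4)

v_19(a) = 2 ≥ 1, so the series converges in ℤ_19 to 1/(1 − a) = 1/(1 − 30324) = -1/30323. Expand this rational in ℤ_19: compute digits iteratively via d_i = x_i mod 19, x_{i+1} = (x_i − d_i)/19. The first 4 digits are (1, 0, 8, 4).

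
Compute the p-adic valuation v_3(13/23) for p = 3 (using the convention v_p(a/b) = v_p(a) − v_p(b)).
v_3(13/23) = 0

Factor powers of 3 from the numerator and denominator of the reduced fraction: 13 = 3^0 · 13 and 23 = 3^0 · 23. Apply v_p(a/b) = v_p(a) − v_p(b): v_3(13/23) = 0 − 0 = 0.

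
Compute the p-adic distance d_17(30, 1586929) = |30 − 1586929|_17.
d_17(30, 1586929) = 1/83521

Step 1 — x − y = 30 − 1586929 = -1586899. Step 2 — v_17(-1586899) = 4 (factor: -1586899 = −(17^4 · 19); the sign does not affect v_p). Step 3 — |x − y|_17 = 17^{-4} = 1/83521.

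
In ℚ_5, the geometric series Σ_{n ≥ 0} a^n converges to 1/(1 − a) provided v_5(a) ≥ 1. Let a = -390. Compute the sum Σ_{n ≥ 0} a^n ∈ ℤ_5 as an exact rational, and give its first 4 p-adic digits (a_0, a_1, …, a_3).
Σ a^n = 1/(1 − a) = 1/391;  first 4 digits = (1, 2, 3, 1)

v_5(a) = 1 ≥ 1, so the series converges in ℤ_5 to 1/(1 − a) = 1/(1 − (-390)) = 1/391. Expand this rational in ℤ_5: compute digits iteratively via d_i = x_i mod 5, x_{i+1} = (x_i − d_i)/5. The first 4 digits are (1, 2, 3, 1).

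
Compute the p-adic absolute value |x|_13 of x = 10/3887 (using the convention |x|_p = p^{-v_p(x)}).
|10/3887|_13 = 169

Step 1 — compute v_13(x) by factoring powers of 13 out of the numerator and denominator: v_13(10/3887) = -2. Step 2 — apply |x|_p = p^{-v_p(x)} = 13^{2} = 169.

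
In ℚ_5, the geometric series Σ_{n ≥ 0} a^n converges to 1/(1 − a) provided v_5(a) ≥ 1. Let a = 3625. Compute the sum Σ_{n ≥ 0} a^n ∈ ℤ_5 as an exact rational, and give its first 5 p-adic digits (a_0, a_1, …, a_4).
Σ a^n = 1/(1 − a) = -1/3624;  first 5 digits = (1, 0, 0, 4, 0)

v_5(a) = 3 ≥ 1, so the series converges in ℤ_5 to 1/(1 − a) = 1/(1 − 3625) = -1/3624. Expand this rational in ℤ_5: compute digits iteratively via d_i = x_i mod 5, x_{i+1} = (x_i − d_i)/5. The first 5 digits are (1, 0, 0, 4, 0).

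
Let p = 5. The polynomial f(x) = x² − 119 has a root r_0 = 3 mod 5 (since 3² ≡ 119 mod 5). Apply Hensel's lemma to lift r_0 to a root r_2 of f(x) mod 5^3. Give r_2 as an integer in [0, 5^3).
r_2 = 88 (mod 125)

Hensel's recurrence: r_{i+1} = r_i − f(r_i)·(f′(r_i))^{-1} mod 5^{i+2}, with f′(x) = 2x. Iterate:
  r_0 = 3 (mod 5)
  r_1 = 13 (mod 25)
  r_2 = 88 (mod 125)
Final: r_2 = 88, and one checks f(r_2) ≡ 0 mod 5^3.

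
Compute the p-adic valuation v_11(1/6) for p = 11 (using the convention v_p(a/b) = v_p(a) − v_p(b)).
v_11(1/6) = 0

Factor powers of 11 from the numerator and denominator of the reduced fraction: 1 = 11^0 · 1 and 6 = 11^0 · 6. Apply v_p(a/b) = v_p(a) − v_p(b): v_11(1/6) = 0 − 0 = 0.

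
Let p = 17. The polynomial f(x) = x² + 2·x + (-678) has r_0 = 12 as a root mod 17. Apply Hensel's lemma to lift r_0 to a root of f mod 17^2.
r_1 = 165 (mod 289)

Hensel: r_{i+1} = r_i − f(r_i)·(f′(r_i))^{-1} mod 17^{i+2}, f′(x) = 2x + 2. Iterate:
  r_0 = 12 (mod 17)
  r_1 = 165 (mod 289)
Final: r = 165 satisfies f(r) ≡ 0 mod 17^2.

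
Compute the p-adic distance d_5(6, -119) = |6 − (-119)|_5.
d_5(6, -119) = 1/125

Step 1 — x − y = 6 − (-119) = 125. Step 2 — v_5(125) = 3 (factor: 125 = (5^3 · 1); the sign does not affect v_p). Step 3 — |x − y|_5 = 5^{-3} = 1/125.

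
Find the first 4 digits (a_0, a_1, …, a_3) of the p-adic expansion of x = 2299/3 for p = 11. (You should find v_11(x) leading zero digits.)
(a_0, …, a_3) = (0, 0, 10, 7)

v_11(2299/3) = 2, so a_0 = ... = a_1 = 0. Factor out: x = 11^2 · u with u = 19/3 a unit in ℤ_11. Expand u iteratively via a_{v+i} = u_i mod 11, u_{i+1} = (u_i − a_{v+i})/11:
  u_0 = 19/3;  a_2 = 10;  u_1 = (u_0 − 10)/11 = -1/3
  u_1 = -1/3;  a_3 = 7;  u_2 = (u_1 − 7)/11 = -2/3
Digits: (0, 0, 10, 7).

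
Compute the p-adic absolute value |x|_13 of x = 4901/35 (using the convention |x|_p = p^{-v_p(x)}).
|4901/35|_13 = 1/169

Step 1 — compute v_13(x) by factoring powers of 13 out of the numerator and denominator: v_13(4901/35) = 2. Step 2 — apply |x|_p = p^{-v_p(x)} = 13^{-2} = 1/169.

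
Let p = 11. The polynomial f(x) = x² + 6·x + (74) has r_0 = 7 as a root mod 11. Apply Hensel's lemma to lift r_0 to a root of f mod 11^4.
r_3 = 3901 (mod 14641)

Hensel: r_{i+1} = r_i − f(r_i)·(f′(r_i))^{-1} mod 11^{i+2}, f′(x) = 2x + 6. Iterate:
  r_0 = 7 (mod 11)
  r_1 = 29 (mod 121)
  r_2 = 1239 (mod 1331)
  r_3 = 3901 (mod 14641)
Final: r = 3901 satisfies f(r) ≡ 0 mod 11^4.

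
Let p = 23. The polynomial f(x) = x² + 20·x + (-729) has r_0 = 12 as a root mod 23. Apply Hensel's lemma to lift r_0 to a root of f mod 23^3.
r_2 = 104 (mod 12167)

Hensel: r_{i+1} = r_i − f(r_i)·(f′(r_i))^{-1} mod 23^{i+2}, f′(x) = 2x + 20. Iterate:
  r_0 = 12 (mod 23)
  r_1 = 104 (mod 529)
  r_2 = 104 (mod 12167)
Final: r = 104 satisfies f(r) ≡ 0 mod 23^3.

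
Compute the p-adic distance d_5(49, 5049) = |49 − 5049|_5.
d_5(49, 5049) = 1/625

Step 1 — x − y = 49 − 5049 = -5000. Step 2 — v_5(-5000) = 4 (factor: -5000 = −(5^4 · 8); the sign does not affect v_p). Step 3 — |x − y|_5 = 5^{-4} = 1/625.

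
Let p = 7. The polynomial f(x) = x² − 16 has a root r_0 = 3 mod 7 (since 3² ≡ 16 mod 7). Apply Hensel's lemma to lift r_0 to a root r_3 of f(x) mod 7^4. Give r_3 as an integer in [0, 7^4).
r_3 = 2397 (mod 2401)

Hensel's recurrence: r_{i+1} = r_i − f(r_i)·(f′(r_i))^{-1} mod 7^{i+2}, with f′(x) = 2x. Iterate:
  r_0 = 3 (mod 7)
  r_1 = 45 (mod 49)
  r_2 = 339 (mod 343)
  r_3 = 2397 (mod 2401)
Final: r_3 = 2397, and one checks f(r_3) ≡ 0 mod 7^4.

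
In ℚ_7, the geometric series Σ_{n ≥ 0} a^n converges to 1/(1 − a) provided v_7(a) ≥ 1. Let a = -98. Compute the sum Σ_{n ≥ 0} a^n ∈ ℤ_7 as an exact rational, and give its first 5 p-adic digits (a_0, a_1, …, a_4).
Σ a^n = 1/(1 − a) = 1/99;  first 5 digits = (1, 0, 5, 6, 3)

v_7(a) = 2 ≥ 1, so the series converges in ℤ_7 to 1/(1 − a) = 1/(1 − (-98)) = 1/99. Expand this rational in ℤ_7: compute digits iteratively via d_i = x_i mod 7, x_{i+1} = (x_i − d_i)/7. The first 5 digits are (1, 0, 5, 6, 3).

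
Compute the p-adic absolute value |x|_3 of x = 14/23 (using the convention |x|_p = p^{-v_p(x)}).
|14/23|_3 = 1

Step 1 — compute v_3(x) by factoring powers of 3 out of the numerator and denominator: v_3(14/23) = 0. Step 2 — apply |x|_p = p^{-v_p(x)} = 3^{0} = 1.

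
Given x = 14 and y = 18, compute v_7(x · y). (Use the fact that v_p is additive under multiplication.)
v_7(252) = 1

v_p(x) = 1 (factor: 14 = 7^1 · 2); v_p(y) = 0 (factor: 18 = 7^0 · 18). Additivity: v_p(xy) = v_p(x) + v_p(y) = 1 + 0 = 1. (Direct check: xy = 252 = 7^1 · (36).)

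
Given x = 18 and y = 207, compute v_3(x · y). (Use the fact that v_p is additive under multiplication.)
v_3(3726) = 4

v_p(x) = 2 (factor: 18 = 3^2 · 2); v_p(y) = 2 (factor: 207 = 3^2 · 23). Additivity: v_p(xy) = v_p(x) + v_p(y) = 2 + 2 = 4. (Direct check: xy = 3726 = 3^4 · (46).)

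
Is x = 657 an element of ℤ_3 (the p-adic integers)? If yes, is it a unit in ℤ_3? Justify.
x ∈ ℤ_3 but not a unit; v_3(x) = 2 > 0

ℤ_3 = {x ∈ ℚ_3 : v_3(x) ≥ 0} and ℤ_3^× = {x ∈ ℤ_3 : v_3(x) = 0}. Here v_3(657) = v_3(num) − v_3(den) = 2; compare against these criteria.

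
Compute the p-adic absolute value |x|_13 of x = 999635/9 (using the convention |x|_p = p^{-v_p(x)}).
|999635/9|_13 = 1/28561

Step 1 — compute v_13(x) by factoring powers of 13 out of the numerator and denominator: v_13(999635/9) = 4. Step 2 — apply |x|_p = p^{-v_p(x)} = 13^{-4} = 1/28561.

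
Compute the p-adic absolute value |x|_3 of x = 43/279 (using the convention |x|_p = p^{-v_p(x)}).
|43/279|_3 = 9

Step 1 — compute v_3(x) by factoring powers of 3 out of the numerator and denominator: v_3(43/279) = -2. Step 2 — apply |x|_p = p^{-v_p(x)} = 3^{2} = 9.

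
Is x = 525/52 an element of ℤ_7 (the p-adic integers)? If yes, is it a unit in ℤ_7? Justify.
x ∈ ℤ_7 but not a unit; v_7(x) = 1 > 0

ℤ_7 = {x ∈ ℚ_7 : v_7(x) ≥ 0} and ℤ_7^× = {x ∈ ℤ_7 : v_7(x) = 0}. Here v_7(525/52) = v_7(num) − v_7(den) = 1; compare against these criteria.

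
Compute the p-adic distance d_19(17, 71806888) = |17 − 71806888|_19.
d_19(17, 71806888) = 1/2476099

Step 1 — x − y = 17 − 71806888 = -71806871. Step 2 — v_19(-71806871) = 5 (factor: -71806871 = −(19^5 · 29); the sign does not affect v_p). Step 3 — |x − y|_19 = 19^{-5} = 1/2476099.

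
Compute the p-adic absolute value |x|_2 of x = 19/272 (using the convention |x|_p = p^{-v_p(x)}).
|19/272|_2 = 16

Step 1 — compute v_2(x) by factoring powers of 2 out of the numerator and denominator: v_2(19/272) = -4. Step 2 — apply |x|_p = p^{-v_p(x)} = 2^{4} = 16.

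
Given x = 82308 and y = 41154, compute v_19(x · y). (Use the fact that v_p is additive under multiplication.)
v_19(3387303432) = 6

v_p(x) = 3 (factor: 82308 = 19^3 · 12); v_p(y) = 3 (factor: 41154 = 19^3 · 6). Additivity: v_p(xy) = v_p(x) + v_p(y) = 3 + 3 = 6. (Direct check: xy = 3387303432 = 19^6 · (72).)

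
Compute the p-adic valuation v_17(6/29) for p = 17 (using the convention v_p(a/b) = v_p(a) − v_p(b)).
v_17(6/29) = 0

Factor powers of 17 from the numerator and denominator of the reduced fraction: 6 = 17^0 · 6 and 29 = 17^0 · 29. Apply v_p(a/b) = v_p(a) − v_p(b): v_17(6/29) = 0 − 0 = 0.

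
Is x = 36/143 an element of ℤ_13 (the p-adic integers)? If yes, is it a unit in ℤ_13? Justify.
x ∉ ℤ_13 (v_13(x) = -1 < 0)

ℤ_13 = {x ∈ ℚ_13 : v_13(x) ≥ 0} and ℤ_13^× = {x ∈ ℤ_13 : v_13(x) = 0}. Here v_13(36/143) = v_13(num) − v_13(den) = -1; compare against these criteria.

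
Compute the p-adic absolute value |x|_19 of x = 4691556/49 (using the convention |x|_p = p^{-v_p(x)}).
|4691556/49|_19 = 1/130321

Step 1 — compute v_19(x) by factoring powers of 19 out of the numerator and denominator: v_19(4691556/49) = 4. Step 2 — apply |x|_p = p^{-v_p(x)} = 19^{-4} = 1/130321.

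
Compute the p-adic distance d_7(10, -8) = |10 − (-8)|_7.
d_7(10, -8) = 1

Step 1 — x − y = 10 − (-8) = 18. Step 2 — v_7(18) = 0 (factor: 18 = (7^0 · 18); the sign does not affect v_p). Step 3 — |x − y|_7 = 7^{0} = 1.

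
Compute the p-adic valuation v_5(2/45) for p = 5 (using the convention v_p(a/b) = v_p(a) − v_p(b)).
v_5(2/45) = -1

Factor powers of 5 from the numerator and denominator of the reduced fraction: 2 = 5^0 · 2 and 45 = 5^1 · 9. Apply v_p(a/b) = v_p(a) − v_p(b): v_5(2/45) = 0 − 1 = -1.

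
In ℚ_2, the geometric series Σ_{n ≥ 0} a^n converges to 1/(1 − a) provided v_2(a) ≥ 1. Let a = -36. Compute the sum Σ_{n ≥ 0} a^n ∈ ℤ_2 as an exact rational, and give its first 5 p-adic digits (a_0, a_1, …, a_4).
Σ a^n = 1/(1 − a) = 1/37;  first 5 digits = (1, 0, 1, 1, 0)

v_2(a) = 2 ≥ 1, so the series converges in ℤ_2 to 1/(1 − a) = 1/(1 − (-36)) = 1/37. Expand this rational in ℤ_2: compute digits iteratively via d_i = x_i mod 2, x_{i+1} = (x_i − d_i)/2. The first 5 digits are (1, 0, 1, 1, 0).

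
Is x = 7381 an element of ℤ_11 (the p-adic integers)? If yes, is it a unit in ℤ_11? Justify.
x ∈ ℤ_11 but not a unit; v_11(x) = 2 > 0

ℤ_11 = {x ∈ ℚ_11 : v_11(x) ≥ 0} and ℤ_11^× = {x ∈ ℤ_11 : v_11(x) = 0}. Here v_11(7381) = v_11(num) − v_11(den) = 2; compare against these criteria.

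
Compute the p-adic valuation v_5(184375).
v_5(184375) = 5

v_5(n) is the largest exponent k such that 5^k divides n. Factor out: 184375 = 5^5 · 59. (Sign doesn't affect v_p.) So v_5(184375) = 5.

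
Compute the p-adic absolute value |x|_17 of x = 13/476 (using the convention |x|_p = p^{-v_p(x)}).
|13/476|_17 = 17

Step 1 — compute v_17(x) by factoring powers of 17 out of the numerator and denominator: v_17(13/476) = -1. Step 2 — apply |x|_p = p^{-v_p(x)} = 17^{1} = 17.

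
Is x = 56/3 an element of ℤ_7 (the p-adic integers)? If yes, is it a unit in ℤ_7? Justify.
x ∈ ℤ_7 but not a unit; v_7(x) = 1 > 0

ℤ_7 = {x ∈ ℚ_7 : v_7(x) ≥ 0} and ℤ_7^× = {x ∈ ℤ_7 : v_7(x) = 0}. Here v_7(56/3) = v_7(num) − v_7(den) = 1; compare against these criteria.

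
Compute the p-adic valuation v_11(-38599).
v_11(-38599) = 3

v_11(n) is the largest exponent k such that 11^k divides n. Factor out: -38599 = -11^3 · 29. (Sign doesn't affect v_p.) So v_11(-38599) = 3.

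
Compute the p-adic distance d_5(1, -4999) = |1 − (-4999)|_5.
d_5(1, -4999) = 1/625

Step 1 — x − y = 1 − (-4999) = 5000. Step 2 — v_5(5000) = 4 (factor: 5000 = (5^4 · 8); the sign does not affect v_p). Step 3 — |x − y|_5 = 5^{-4} = 1/625.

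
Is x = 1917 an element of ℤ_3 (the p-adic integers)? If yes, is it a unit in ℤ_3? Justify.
x ∈ ℤ_3 but not a unit; v_3(x) = 3 > 0

ℤ_3 = {x ∈ ℚ_3 : v_3(x) ≥ 0} and ℤ_3^× = {x ∈ ℤ_3 : v_3(x) = 0}. Here v_3(1917) = v_3(num) − v_3(den) = 3; compare against these criteria.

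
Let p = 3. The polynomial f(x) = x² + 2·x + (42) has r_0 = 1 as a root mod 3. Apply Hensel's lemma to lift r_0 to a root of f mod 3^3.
r_2 = 10 (mod 27)

Hensel: r_{i+1} = r_i − f(r_i)·(f′(r_i))^{-1} mod 3^{i+2}, f′(x) = 2x + 2. Iterate:
  r_0 = 1 (mod 3)
  r_1 = 1 (mod 9)
  r_2 = 10 (mod 27)
Final: r = 10 satisfies f(r) ≡ 0 mod 3^3.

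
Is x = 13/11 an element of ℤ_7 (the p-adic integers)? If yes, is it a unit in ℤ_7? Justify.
x ∈ ℤ_7^× (unit); v_7(x) = 0

ℤ_7 = {x ∈ ℚ_7 : v_7(x) ≥ 0} and ℤ_7^× = {x ∈ ℤ_7 : v_7(x) = 0}. Here v_7(13/11) = v_7(num) − v_7(den) = 0; compare against these criteria.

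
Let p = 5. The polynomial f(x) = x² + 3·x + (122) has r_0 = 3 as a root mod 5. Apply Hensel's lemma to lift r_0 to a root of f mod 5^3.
r_2 = 18 (mod 125)

Hensel: r_{i+1} = r_i − f(r_i)·(f′(r_i))^{-1} mod 5^{i+2}, f′(x) = 2x + 3. Iterate:
  r_0 = 3 (mod 5)
  r_1 = 18 (mod 25)
  r_2 = 18 (mod 125)
Final: r = 18 satisfies f(r) ≡ 0 mod 5^3.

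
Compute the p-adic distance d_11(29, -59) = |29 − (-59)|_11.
d_11(29, -59) = 1/11

Step 1 — x − y = 29 − (-59) = 88. Step 2 — v_11(88) = 1 (factor: 88 = (11^1 · 8); the sign does not affect v_p). Step 3 — |x − y|_11 = 11^{-1} = 1/11.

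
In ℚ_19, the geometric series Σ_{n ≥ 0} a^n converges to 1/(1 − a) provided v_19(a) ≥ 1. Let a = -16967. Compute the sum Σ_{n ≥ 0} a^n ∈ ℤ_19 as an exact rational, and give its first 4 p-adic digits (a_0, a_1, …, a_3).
Σ a^n = 1/(1 − a) = 1/16968;  first 4 digits = (1, 0, 10, 16)

v_19(a) = 2 ≥ 1, so the series converges in ℤ_19 to 1/(1 − a) = 1/(1 − (-16967)) = 1/16968. Expand this rational in ℤ_19: compute digits iteratively via d_i = x_i mod 19, x_{i+1} = (x_i − d_i)/19. The first 4 digits are (1, 0, 10, 16).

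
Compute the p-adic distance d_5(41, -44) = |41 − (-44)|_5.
d_5(41, -44) = 1/5

Step 1 — x − y = 41 − (-44) = 85. Step 2 — v_5(85) = 1 (factor: 85 = (5^1 · 17); the sign does not affect v_p). Step 3 — |x − y|_5 = 5^{-1} = 1/5.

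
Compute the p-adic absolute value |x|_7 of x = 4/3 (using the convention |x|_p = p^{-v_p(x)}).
|4/3|_7 = 1

Step 1 — compute v_7(x) by factoring powers of 7 out of the numerator and denominator: v_7(4/3) = 0. Step 2 — apply |x|_p = p^{-v_p(x)} = 7^{0} = 1.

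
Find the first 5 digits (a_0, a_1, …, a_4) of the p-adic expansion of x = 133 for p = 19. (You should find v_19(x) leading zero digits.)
(a_0, …, a_4) = (0, 7, 0, 0, 0)

v_19(133) = 1, so a_0 = ... = a_0 = 0. Factor out: x = 19^1 · u with u = 7 a unit in ℤ_19. Expand u iteratively via a_{v+i} = u_i mod 19, u_{i+1} = (u_i − a_{v+i})/19:
  u_0 = 7;  a_1 = 7;  u_1 = (u_0 − 7)/19 = 0
  u_1 = 0;  a_2 = 0;  u_2 = (u_1 − 0)/19 = 0
  u_2 = 0;  a_3 = 0;  u_3 = (u_2 − 0)/19 = 0
  u_3 = 0;  a_4 = 0;  u_4 = (u_3 − 0)/19 = 0
Digits: (0, 7, 0, 0, 0).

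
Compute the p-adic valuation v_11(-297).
v_11(-297) = 1

v_11(n) is the largest exponent k such that 11^k divides n. Factor out: -297 = -11^1 · 27. (Sign doesn't affect v_p.) So v_11(-297) = 1.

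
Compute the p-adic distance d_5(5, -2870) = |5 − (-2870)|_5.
d_5(5, -2870) = 1/125

Step 1 — x − y = 5 − (-2870) = 2875. Step 2 — v_5(2875) = 3 (factor: 2875 = (5^3 · 23); the sign does not affect v_p). Step 3 — |x − y|_5 = 5^{-3} = 1/125.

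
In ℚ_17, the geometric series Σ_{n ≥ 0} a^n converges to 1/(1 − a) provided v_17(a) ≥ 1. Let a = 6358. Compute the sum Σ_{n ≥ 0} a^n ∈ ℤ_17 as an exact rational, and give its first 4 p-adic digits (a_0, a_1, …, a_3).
Σ a^n = 1/(1 − a) = -1/6357;  first 4 digits = (1, 0, 5, 1)

v_17(a) = 2 ≥ 1, so the series converges in ℤ_17 to 1/(1 − a) = 1/(1 − 6358) = -1/6357. Expand this rational in ℤ_17: compute digits iteratively via d_i = x_i mod 17, x_{i+1} = (x_i − d_i)/17. The first 4 digits are (1, 0, 5, 1).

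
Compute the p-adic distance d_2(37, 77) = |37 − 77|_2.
d_2(37, 77) = 1/8

Step 1 — x − y = 37 − 77 = -40. Step 2 — v_2(-40) = 3 (factor: -40 = −(2^3 · 5); the sign does not affect v_p). Step 3 — |x − y|_2 = 2^{-3} = 1/8.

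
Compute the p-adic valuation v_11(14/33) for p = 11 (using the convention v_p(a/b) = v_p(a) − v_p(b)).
v_11(14/33) = -1

Factor powers of 11 from the numerator and denominator of the reduced fraction: 14 = 11^0 · 14 and 33 = 11^1 · 3. Apply v_p(a/b) = v_p(a) − v_p(b): v_11(14/33) = 0 − 1 = -1.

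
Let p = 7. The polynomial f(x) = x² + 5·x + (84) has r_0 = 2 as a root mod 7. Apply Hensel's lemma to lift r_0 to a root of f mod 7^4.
r_3 = 1325 (mod 2401)

Hensel: r_{i+1} = r_i − f(r_i)·(f′(r_i))^{-1} mod 7^{i+2}, f′(x) = 2x + 5. Iterate:
  r_0 = 2 (mod 7)
  r_1 = 2 (mod 49)
  r_2 = 296 (mod 343)
  r_3 = 1325 (mod 2401)
Final: r = 1325 satisfies f(r) ≡ 0 mod 7^4.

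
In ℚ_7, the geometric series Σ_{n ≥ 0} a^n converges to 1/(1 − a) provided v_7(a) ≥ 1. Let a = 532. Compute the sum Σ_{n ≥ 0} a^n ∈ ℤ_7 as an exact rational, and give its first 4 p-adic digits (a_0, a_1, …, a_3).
Σ a^n = 1/(1 − a) = -1/531;  first 4 digits = (1, 6, 4, 6)

v_7(a) = 1 ≥ 1, so the series converges in ℤ_7 to 1/(1 − a) = 1/(1 − 532) = -1/531. Expand this rational in ℤ_7: compute digits iteratively via d_i = x_i mod 7, x_{i+1} = (x_i − d_i)/7. The first 4 digits are (1, 6, 4, 6).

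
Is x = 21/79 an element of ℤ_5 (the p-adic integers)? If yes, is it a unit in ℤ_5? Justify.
x ∈ ℤ_5^× (unit); v_5(x) = 0

ℤ_5 = {x ∈ ℚ_5 : v_5(x) ≥ 0} and ℤ_5^× = {x ∈ ℤ_5 : v_5(x) = 0}. Here v_5(21/79) = v_5(num) − v_5(den) = 0; compare against these criteria.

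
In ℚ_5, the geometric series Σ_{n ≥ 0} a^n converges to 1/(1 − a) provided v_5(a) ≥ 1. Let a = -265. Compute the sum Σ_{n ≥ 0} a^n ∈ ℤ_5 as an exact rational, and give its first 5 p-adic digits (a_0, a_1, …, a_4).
Σ a^n = 1/(1 − a) = 1/266;  first 5 digits = (1, 2, 3, 2, 2)

v_5(a) = 1 ≥ 1, so the series converges in ℤ_5 to 1/(1 − a) = 1/(1 − (-265)) = 1/266. Expand this rational in ℤ_5: compute digits iteratively via d_i = x_i mod 5, x_{i+1} = (x_i − d_i)/5. The first 5 digits are (1, 2, 3, 2, 2).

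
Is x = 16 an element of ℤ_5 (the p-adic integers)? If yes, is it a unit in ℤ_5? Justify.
x ∈ ℤ_5^× (unit); v_5(x) = 0

ℤ_5 = {x ∈ ℚ_5 : v_5(x) ≥ 0} and ℤ_5^× = {x ∈ ℤ_5 : v_5(x) = 0}. Here v_5(16) = v_5(num) − v_5(den) = 0; compare against these criteria.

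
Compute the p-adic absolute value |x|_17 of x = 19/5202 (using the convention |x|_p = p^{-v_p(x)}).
|19/5202|_17 = 289

Step 1 — compute v_17(x) by factoring powers of 17 out of the numerator and denominator: v_17(19/5202) = -2. Step 2 — apply |x|_p = p^{-v_p(x)} = 17^{2} = 289.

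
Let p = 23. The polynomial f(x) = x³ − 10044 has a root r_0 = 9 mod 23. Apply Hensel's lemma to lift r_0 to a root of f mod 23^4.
r_3 = 135824 (mod 279841)

Hensel: r_{i+1} = r_i − f(r_i)/f′(r_i) mod 23^{i+2}, where f′(x) = 3x². Iterate:
  r_0 = 9 (mod 23)
  r_1 = 400 (mod 529)
  r_2 = 1987 (mod 12167)
  r_3 = 135824 (mod 279841)
Final: r = 135824 with f(r) ≡ 0 mod 23^4.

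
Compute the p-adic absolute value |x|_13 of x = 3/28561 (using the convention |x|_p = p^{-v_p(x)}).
|3/28561|_13 = 28561

Step 1 — compute v_13(x) by factoring powers of 13 out of the numerator and denominator: v_13(3/28561) = -4. Step 2 — apply |x|_p = p^{-v_p(x)} = 13^{4} = 28561.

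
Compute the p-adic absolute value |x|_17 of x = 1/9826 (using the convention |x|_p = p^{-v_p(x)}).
|1/9826|_17 = 4913

Step 1 — compute v_17(x) by factoring powers of 17 out of the numerator and denominator: v_17(1/9826) = -3. Step 2 — apply |x|_p = p^{-v_p(x)} = 17^{3} = 4913.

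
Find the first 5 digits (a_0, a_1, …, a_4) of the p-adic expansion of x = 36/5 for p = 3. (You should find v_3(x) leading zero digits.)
(a_0, …, a_4) = (0, 0, 2, 2, 1)

v_3(36/5) = 2, so a_0 = ... = a_1 = 0. Factor out: x = 3^2 · u with u = 4/5 a unit in ℤ_3. Expand u iteratively via a_{v+i} = u_i mod 3, u_{i+1} = (u_i − a_{v+i})/3:
  u_0 = 4/5;  a_2 = 2;  u_1 = (u_0 − 2)/3 = -2/5
  u_1 = -2/5;  a_3 = 2;  u_2 = (u_1 − 2)/3 = -4/5
  u_2 = -4/5;  a_4 = 1;  u_3 = (u_2 − 1)/3 = -3/5
Digits: (0, 0, 2, 2, 1).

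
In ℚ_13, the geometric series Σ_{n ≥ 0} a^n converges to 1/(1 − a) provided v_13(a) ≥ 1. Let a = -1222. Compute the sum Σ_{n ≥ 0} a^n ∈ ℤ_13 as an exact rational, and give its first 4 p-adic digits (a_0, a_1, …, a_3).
Σ a^n = 1/(1 − a) = 1/1223;  first 4 digits = (1, 10, 1, 2)

v_13(a) = 1 ≥ 1, so the series converges in ℤ_13 to 1/(1 − a) = 1/(1 − (-1222)) = 1/1223. Expand this rational in ℤ_13: compute digits iteratively via d_i = x_i mod 13, x_{i+1} = (x_i − d_i)/13. The first 4 digits are (1, 10, 1, 2).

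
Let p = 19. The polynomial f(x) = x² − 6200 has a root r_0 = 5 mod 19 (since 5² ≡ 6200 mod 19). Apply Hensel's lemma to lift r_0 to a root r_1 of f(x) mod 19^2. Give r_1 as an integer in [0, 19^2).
r_1 = 81 (mod 361)

Hensel's recurrence: r_{i+1} = r_i − f(r_i)·(f′(r_i))^{-1} mod 19^{i+2}, with f′(x) = 2x. Iterate:
  r_0 = 5 (mod 19)
  r_1 = 81 (mod 361)
Final: r_1 = 81, and one checks f(r_1) ≡ 0 mod 19^2.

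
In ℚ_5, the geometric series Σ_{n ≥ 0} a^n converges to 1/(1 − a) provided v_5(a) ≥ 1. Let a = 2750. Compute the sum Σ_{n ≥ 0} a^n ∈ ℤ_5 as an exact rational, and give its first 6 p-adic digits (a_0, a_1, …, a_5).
Σ a^n = 1/(1 − a) = -1/2749;  first 6 digits = (1, 0, 0, 2, 4, 0)

v_5(a) = 3 ≥ 1, so the series converges in ℤ_5 to 1/(1 − a) = 1/(1 − 2750) = -1/2749. Expand this rational in ℤ_5: compute digits iteratively via d_i = x_i mod 5, x_{i+1} = (x_i − d_i)/5. The first 6 digits are (1, 0, 0, 2, 4, 0).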